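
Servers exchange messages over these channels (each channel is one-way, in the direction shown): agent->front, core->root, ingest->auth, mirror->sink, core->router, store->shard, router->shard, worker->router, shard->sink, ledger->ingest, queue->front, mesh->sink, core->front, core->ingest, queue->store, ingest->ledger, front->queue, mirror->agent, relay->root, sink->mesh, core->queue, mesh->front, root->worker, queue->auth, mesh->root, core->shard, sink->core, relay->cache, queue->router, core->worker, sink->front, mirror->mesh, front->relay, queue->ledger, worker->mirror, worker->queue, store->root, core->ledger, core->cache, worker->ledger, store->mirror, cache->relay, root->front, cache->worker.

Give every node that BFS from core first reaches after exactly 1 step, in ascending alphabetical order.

Level 0: core
Level 1: cache, front, ingest, ledger, queue, root, router, shard, worker
Level 2: auth, mirror, relay, sink, store
Level 3: agent, mesh

cache, front, ingest, ledger, queue, root, router, shard, worker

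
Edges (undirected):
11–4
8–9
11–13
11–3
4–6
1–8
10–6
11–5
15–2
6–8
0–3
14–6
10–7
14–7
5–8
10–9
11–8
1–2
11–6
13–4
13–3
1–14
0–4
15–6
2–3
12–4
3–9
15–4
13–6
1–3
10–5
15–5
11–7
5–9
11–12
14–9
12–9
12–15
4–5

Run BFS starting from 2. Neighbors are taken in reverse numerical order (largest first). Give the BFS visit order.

2, 15, 3, 1, 12, 6, 5, 4, 13, 11, 9, 0, 14, 8, 10, 7

Visit 2; enqueue 15, 3, 1 → queue [15, 3, 1]
Visit 15; enqueue 12, 6, 5, 4 → queue [3, 1, 12, 6, 5, 4]
Visit 3; enqueue 13, 11, 9, 0 → queue [1, 12, 6, 5, 4, 13, 11, 9, 0]
Visit 1; enqueue 14, 8 → queue [12, 6, 5, 4, 13, 11, 9, 0, 14, 8]
Visit 12 → queue [6, 5, 4, 13, 11, 9, 0, 14, 8]
Visit 6; enqueue 10 → queue [5, 4, 13, 11, 9, 0, 14, 8, 10]
Visit 5 → queue [4, 13, 11, 9, 0, 14, 8, 10]
Visit 4 → queue [13, 11, 9, 0, 14, 8, 10]
Visit 13 → queue [11, 9, 0, 14, 8, 10]
Visit 11; enqueue 7 → queue [9, 0, 14, 8, 10, 7]
Visit 9 → queue [0, 14, 8, 10, 7]
Visit 0 → queue [14, 8, 10, 7]
Visit 14 → queue [8, 10, 7]
Visit 8 → queue [10, 7]
Visit 10 → queue [7]
Visit 7 → queue []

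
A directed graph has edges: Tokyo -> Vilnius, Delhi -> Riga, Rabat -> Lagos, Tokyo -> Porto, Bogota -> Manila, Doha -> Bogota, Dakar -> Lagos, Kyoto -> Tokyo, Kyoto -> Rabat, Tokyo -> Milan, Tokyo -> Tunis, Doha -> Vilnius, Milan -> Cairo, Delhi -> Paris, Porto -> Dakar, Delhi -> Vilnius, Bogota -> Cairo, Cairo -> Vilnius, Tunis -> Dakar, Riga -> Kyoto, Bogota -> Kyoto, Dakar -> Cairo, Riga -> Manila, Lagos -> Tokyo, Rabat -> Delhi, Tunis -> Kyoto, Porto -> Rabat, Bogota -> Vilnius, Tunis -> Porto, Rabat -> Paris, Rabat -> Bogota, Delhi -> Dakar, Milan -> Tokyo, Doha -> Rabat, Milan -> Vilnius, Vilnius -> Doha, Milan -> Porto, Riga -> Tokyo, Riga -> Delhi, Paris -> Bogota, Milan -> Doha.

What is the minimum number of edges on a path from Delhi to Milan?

3

Level 0: Delhi
Level 1: Dakar, Paris, Riga, Vilnius
Level 2: Bogota, Cairo, Doha, Kyoto, Lagos, Manila, Tokyo
Level 3: Milan, Porto, Rabat, Tunis
Milan first appears at level 3.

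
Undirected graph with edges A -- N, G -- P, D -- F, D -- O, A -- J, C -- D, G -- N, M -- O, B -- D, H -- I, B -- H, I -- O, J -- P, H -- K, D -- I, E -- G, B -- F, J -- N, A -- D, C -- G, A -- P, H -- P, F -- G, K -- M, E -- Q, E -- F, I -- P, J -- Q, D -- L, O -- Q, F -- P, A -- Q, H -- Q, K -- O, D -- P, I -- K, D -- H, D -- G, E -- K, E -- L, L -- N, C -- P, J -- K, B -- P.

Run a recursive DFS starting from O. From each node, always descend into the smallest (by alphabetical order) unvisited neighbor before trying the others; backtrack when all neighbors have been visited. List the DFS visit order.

Visit O
O → D
D → A
A → J
J → K
K → E
E → F
F → B
B → H
H → I
I → P
P → C
C → G
G → N
N → L
H → Q
K → M

O D A J K E F B H I P C G N L Q M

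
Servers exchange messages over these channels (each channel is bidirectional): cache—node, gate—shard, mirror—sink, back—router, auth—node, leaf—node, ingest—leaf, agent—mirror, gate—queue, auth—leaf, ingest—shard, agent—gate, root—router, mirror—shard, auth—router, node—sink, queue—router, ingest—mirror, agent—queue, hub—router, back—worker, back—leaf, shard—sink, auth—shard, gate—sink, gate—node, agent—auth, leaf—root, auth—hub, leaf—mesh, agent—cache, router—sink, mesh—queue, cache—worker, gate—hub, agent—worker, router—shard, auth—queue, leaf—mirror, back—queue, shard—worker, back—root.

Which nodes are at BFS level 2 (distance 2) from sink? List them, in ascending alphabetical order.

Level 0: sink
Level 1: gate, mirror, node, router, shard
Level 2: agent, auth, back, cache, hub, ingest, leaf, queue, root, worker
Level 3: mesh

agent, auth, back, cache, hub, ingest, leaf, queue, root, worker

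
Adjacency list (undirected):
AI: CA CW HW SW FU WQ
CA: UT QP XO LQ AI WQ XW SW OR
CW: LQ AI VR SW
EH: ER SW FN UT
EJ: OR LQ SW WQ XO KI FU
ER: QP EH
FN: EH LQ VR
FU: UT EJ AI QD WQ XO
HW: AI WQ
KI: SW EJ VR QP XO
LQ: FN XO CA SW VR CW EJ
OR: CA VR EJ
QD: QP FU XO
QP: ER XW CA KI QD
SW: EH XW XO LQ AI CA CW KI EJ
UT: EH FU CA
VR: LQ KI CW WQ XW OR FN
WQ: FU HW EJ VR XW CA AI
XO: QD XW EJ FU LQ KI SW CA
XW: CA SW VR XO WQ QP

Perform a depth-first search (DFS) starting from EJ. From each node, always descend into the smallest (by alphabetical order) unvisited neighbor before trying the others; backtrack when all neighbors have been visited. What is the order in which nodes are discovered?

Visit EJ
EJ → FU
FU → AI
AI → CA
CA → LQ
LQ → CW
CW → SW
SW → EH
EH → ER
ER → QP
QP → KI
KI → VR
VR → FN
VR → OR
VR → WQ
WQ → HW
WQ → XW
XW → XO
XO → QD
EH → UT

EJ -> FU -> AI -> CA -> LQ -> CW -> SW -> EH -> ER -> QP -> KI -> VR -> FN -> OR -> WQ -> HW -> XW -> XO -> QD -> UT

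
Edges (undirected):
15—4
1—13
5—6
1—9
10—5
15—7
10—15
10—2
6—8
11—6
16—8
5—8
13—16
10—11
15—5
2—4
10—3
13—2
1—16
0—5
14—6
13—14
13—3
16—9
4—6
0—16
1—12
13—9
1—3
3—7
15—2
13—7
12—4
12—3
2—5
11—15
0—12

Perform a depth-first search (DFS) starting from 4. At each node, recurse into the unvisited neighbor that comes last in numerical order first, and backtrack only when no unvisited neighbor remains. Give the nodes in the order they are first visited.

4, 15, 11, 10, 5, 8, 16, 13, 14, 6, 9, 1, 12, 3, 7, 0, 2

Visit 4
4 → 15
15 → 11
11 → 10
10 → 5
5 → 8
8 → 16
16 → 13
13 → 14
14 → 6
13 → 9
9 → 1
1 → 12
12 → 3
3 → 7
12 → 0
13 → 2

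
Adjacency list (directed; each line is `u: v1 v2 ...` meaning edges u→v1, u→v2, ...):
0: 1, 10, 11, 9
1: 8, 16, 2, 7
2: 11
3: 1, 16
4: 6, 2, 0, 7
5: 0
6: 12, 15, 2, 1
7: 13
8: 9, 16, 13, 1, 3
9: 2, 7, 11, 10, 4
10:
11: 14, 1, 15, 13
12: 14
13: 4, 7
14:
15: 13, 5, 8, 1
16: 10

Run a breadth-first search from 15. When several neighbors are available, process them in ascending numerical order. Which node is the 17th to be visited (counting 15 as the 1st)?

Visit 15; enqueue 1, 5, 8, 13 → queue [1, 5, 8, 13]
Visit 1; enqueue 2, 7, 16 → queue [5, 8, 13, 2, 7, 16]
Visit 5; enqueue 0 → queue [8, 13, 2, 7, 16, 0]
Visit 8; enqueue 3, 9 → queue [13, 2, 7, 16, 0, 3, 9]
Visit 13; enqueue 4 → queue [2, 7, 16, 0, 3, 9, 4]
Visit 2; enqueue 11 → queue [7, 16, 0, 3, 9, 4, 11]
Visit 7 → queue [16, 0, 3, 9, 4, 11]
Visit 16; enqueue 10 → queue [0, 3, 9, 4, 11, 10]
Visit 0 → queue [3, 9, 4, 11, 10]
Visit 3 → queue [9, 4, 11, 10]
Visit 9 → queue [4, 11, 10]
Visit 4; enqueue 6 → queue [11, 10, 6]
Visit 11; enqueue 14 → queue [10, 6, 14]
Visit 10 → queue [6, 14]
Visit 6; enqueue 12 → queue [14, 12]
Visit 14 → queue [12]
Visit 12 → queue []

Visit order: 15, 1, 5, 8, 13, 2, 7, 16, 0, 3, 9, 4, 11, 10, 6, 14, 12

12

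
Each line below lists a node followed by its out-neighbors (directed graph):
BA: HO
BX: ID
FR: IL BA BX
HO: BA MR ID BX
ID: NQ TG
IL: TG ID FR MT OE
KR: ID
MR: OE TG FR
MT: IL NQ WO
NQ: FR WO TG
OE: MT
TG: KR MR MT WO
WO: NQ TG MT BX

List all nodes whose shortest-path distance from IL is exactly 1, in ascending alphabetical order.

Level 0: IL
Level 1: FR, ID, MT, OE, TG
Level 2: BA, BX, KR, MR, NQ, WO
Level 3: HO

FR, ID, MT, OE, TG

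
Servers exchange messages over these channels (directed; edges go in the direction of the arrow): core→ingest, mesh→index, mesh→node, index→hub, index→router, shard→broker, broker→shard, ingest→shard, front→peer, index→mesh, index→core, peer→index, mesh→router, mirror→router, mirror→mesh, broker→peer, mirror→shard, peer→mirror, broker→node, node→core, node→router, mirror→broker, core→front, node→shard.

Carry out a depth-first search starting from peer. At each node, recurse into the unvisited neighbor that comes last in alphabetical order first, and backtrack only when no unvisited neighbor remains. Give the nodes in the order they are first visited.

Visit peer
peer → mirror
mirror → shard
shard → broker
broker → node
node → router
node → core
core → ingest
core → front
mirror → mesh
mesh → index
index → hub

peer mirror shard broker node router core ingest front mesh index hub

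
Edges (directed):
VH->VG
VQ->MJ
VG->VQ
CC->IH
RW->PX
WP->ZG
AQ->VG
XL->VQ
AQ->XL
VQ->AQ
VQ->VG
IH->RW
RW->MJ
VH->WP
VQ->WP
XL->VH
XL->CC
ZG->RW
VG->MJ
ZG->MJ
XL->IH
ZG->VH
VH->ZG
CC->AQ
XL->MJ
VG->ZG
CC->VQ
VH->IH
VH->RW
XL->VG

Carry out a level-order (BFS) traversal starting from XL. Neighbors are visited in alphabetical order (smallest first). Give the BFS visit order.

XL CC IH MJ VG VH VQ AQ RW ZG WP PX

Visit XL; enqueue CC, IH, MJ, VG, VH, VQ → queue [CC, IH, MJ, VG, VH, VQ]
Visit CC; enqueue AQ → queue [IH, MJ, VG, VH, VQ, AQ]
Visit IH; enqueue RW → queue [MJ, VG, VH, VQ, AQ, RW]
Visit MJ → queue [VG, VH, VQ, AQ, RW]
Visit VG; enqueue ZG → queue [VH, VQ, AQ, RW, ZG]
Visit VH; enqueue WP → queue [VQ, AQ, RW, ZG, WP]
Visit VQ → queue [AQ, RW, ZG, WP]
Visit AQ → queue [RW, ZG, WP]
Visit RW; enqueue PX → queue [ZG, WP, PX]
Visit ZG → queue [WP, PX]
Visit WP → queue [PX]
Visit PX → queue []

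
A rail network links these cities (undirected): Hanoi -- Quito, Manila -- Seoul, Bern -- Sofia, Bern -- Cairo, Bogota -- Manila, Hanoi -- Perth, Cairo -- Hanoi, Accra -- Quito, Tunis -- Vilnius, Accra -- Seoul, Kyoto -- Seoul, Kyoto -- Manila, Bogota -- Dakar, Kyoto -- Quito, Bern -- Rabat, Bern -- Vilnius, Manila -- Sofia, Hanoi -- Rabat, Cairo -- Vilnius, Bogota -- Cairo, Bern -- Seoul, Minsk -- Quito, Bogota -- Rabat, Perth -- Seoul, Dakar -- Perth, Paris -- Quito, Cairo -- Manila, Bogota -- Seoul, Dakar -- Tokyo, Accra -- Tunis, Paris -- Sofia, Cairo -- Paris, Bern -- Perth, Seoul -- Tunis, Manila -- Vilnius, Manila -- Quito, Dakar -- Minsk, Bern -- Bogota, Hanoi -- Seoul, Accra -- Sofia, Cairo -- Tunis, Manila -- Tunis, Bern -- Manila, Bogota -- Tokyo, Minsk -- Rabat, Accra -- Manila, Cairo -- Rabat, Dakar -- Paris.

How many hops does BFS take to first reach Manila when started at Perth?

2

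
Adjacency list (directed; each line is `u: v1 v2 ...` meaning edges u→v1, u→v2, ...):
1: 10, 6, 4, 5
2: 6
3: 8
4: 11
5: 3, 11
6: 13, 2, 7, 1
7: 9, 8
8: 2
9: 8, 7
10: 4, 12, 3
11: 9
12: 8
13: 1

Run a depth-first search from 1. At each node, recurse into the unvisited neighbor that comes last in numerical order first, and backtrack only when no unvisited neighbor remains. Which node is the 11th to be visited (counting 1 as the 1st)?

11

Visit 1
1 → 10
10 → 12
12 → 8
8 → 2
2 → 6
6 → 13
6 → 7
7 → 9
10 → 4
4 → 11
10 → 3
1 → 5

Visit order: 1, 10, 12, 8, 2, 6, 13, 7, 9, 4, 11, 3, 5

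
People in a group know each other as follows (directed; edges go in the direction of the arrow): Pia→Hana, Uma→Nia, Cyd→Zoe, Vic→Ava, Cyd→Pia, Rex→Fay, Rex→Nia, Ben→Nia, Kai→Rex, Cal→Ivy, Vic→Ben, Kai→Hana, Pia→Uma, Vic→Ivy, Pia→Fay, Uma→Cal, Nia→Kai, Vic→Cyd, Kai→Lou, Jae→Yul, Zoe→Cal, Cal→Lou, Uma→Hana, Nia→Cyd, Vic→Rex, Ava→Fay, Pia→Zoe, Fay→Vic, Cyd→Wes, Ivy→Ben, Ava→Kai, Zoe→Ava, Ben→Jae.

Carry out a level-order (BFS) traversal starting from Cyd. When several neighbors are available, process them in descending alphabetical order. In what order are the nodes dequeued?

Cyd Zoe Wes Pia Cal Ava Uma Hana Fay Lou Ivy Kai Nia Vic Ben Rex Jae Yul

Visit Cyd; enqueue Zoe, Wes, Pia → queue [Zoe, Wes, Pia]
Visit Zoe; enqueue Cal, Ava → queue [Wes, Pia, Cal, Ava]
Visit Wes → queue [Pia, Cal, Ava]
Visit Pia; enqueue Uma, Hana, Fay → queue [Cal, Ava, Uma, Hana, Fay]
Visit Cal; enqueue Lou, Ivy → queue [Ava, Uma, Hana, Fay, Lou, Ivy]
Visit Ava; enqueue Kai → queue [Uma, Hana, Fay, Lou, Ivy, Kai]
Visit Uma; enqueue Nia → queue [Hana, Fay, Lou, Ivy, Kai, Nia]
Visit Hana → queue [Fay, Lou, Ivy, Kai, Nia]
Visit Fay; enqueue Vic → queue [Lou, Ivy, Kai, Nia, Vic]
Visit Lou → queue [Ivy, Kai, Nia, Vic]
Visit Ivy; enqueue Ben → queue [Kai, Nia, Vic, Ben]
Visit Kai; enqueue Rex → queue [Nia, Vic, Ben, Rex]
Visit Nia → queue [Vic, Ben, Rex]
Visit Vic → queue [Ben, Rex]
Visit Ben; enqueue Jae → queue [Rex, Jae]
Visit Rex → queue [Jae]
Visit Jae; enqueue Yul → queue [Yul]
Visit Yul → queue []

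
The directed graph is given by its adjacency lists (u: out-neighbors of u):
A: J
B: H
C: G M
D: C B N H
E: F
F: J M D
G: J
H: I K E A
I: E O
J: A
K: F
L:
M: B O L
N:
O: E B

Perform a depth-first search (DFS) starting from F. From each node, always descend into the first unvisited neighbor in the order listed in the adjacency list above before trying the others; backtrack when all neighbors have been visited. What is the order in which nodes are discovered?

F, J, A, M, B, H, I, E, O, K, L, D, C, G, N

Visit F
F → J
J → A
F → M
M → B
B → H
H → I
I → E
I → O
H → K
M → L
F → D
D → C
C → G
D → N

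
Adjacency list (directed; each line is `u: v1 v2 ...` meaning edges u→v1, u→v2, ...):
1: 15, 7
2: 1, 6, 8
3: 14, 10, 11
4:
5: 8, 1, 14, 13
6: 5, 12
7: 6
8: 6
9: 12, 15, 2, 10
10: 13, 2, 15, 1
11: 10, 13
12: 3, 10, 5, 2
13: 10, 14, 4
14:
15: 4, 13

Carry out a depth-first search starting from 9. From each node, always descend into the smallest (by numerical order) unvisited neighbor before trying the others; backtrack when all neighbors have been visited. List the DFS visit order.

9, 2, 1, 7, 6, 5, 8, 13, 4, 10, 15, 14, 12, 3, 11

Visit 9
9 → 2
2 → 1
1 → 7
7 → 6
6 → 5
5 → 8
5 → 13
13 → 4
13 → 10
10 → 15
13 → 14
6 → 12
12 → 3
3 → 11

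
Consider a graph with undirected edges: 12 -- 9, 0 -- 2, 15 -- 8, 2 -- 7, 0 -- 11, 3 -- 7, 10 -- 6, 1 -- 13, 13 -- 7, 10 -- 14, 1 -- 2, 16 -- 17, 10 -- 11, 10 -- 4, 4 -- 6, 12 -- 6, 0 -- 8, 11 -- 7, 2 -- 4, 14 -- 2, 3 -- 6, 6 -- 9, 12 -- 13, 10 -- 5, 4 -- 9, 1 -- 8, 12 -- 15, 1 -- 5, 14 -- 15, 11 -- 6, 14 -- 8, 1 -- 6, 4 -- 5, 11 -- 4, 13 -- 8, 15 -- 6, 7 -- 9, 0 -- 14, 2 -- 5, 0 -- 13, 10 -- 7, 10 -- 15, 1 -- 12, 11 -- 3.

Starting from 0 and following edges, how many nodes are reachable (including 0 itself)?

16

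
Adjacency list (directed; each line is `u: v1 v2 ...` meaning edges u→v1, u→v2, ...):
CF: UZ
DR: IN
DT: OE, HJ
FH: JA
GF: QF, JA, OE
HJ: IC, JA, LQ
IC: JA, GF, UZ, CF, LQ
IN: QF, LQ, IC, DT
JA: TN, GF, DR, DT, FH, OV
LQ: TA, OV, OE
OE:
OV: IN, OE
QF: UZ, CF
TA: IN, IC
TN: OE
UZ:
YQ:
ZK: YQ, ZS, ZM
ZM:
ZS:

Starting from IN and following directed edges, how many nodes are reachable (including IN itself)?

16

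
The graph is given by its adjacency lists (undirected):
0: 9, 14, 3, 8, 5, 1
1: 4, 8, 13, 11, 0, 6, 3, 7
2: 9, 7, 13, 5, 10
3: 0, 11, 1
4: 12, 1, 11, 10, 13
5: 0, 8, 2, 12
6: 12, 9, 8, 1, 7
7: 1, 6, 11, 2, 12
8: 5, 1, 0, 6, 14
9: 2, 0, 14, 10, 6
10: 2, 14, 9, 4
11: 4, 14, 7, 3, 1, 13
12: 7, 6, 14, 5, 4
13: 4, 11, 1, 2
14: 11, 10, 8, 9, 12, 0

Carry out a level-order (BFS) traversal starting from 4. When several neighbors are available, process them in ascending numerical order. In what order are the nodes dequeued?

4 1 10 11 12 13 0 3 6 7 8 2 9 14 5

Visit 4; enqueue 1, 10, 11, 12, 13 → queue [1, 10, 11, 12, 13]
Visit 1; enqueue 0, 3, 6, 7, 8 → queue [10, 11, 12, 13, 0, 3, 6, 7, 8]
Visit 10; enqueue 2, 9, 14 → queue [11, 12, 13, 0, 3, 6, 7, 8, 2, 9, 14]
Visit 11 → queue [12, 13, 0, 3, 6, 7, 8, 2, 9, 14]
Visit 12; enqueue 5 → queue [13, 0, 3, 6, 7, 8, 2, 9, 14, 5]
Visit 13 → queue [0, 3, 6, 7, 8, 2, 9, 14, 5]
Visit 0 → queue [3, 6, 7, 8, 2, 9, 14, 5]
Visit 3 → queue [6, 7, 8, 2, 9, 14, 5]
Visit 6 → queue [7, 8, 2, 9, 14, 5]
Visit 7 → queue [8, 2, 9, 14, 5]
Visit 8 → queue [2, 9, 14, 5]
Visit 2 → queue [9, 14, 5]
Visit 9 → queue [14, 5]
Visit 14 → queue [5]
Visit 5 → queue []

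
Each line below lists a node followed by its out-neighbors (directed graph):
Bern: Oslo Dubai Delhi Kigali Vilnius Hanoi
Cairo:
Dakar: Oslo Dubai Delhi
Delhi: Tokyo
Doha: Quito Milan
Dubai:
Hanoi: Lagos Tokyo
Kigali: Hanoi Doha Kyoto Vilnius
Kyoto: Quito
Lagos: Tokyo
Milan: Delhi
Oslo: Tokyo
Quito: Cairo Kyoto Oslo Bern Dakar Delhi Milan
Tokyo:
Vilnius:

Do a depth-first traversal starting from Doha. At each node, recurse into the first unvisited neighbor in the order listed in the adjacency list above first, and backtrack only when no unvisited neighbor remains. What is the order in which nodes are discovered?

Visit Doha
Doha → Quito
Quito → Cairo
Quito → Kyoto
Quito → Oslo
Oslo → Tokyo
Quito → Bern
Bern → Dubai
Bern → Delhi
Bern → Kigali
Kigali → Hanoi
Hanoi → Lagos
Kigali → Vilnius
Quito → Dakar
Quito → Milan

Doha, Quito, Cairo, Kyoto, Oslo, Tokyo, Bern, Dubai, Delhi, Kigali, Hanoi, Lagos, Vilnius, Dakar, Milan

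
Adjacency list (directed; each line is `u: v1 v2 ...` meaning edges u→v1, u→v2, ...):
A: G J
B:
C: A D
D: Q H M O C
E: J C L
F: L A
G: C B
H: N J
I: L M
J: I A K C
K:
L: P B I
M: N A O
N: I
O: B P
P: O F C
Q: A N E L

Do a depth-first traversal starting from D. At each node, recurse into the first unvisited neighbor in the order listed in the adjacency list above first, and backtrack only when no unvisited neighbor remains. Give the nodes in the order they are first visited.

Visit D
D → Q
Q → A
A → G
G → C
G → B
A → J
J → I
I → L
L → P
P → O
P → F
I → M
M → N
J → K
Q → E
D → H

D, Q, A, G, C, B, J, I, L, P, O, F, M, N, K, E, H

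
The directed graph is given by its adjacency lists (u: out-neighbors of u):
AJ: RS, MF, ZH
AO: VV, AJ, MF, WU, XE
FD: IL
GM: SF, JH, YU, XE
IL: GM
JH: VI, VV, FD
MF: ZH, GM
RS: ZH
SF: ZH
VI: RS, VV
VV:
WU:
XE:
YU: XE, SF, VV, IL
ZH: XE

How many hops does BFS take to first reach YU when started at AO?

Level 0: AO
Level 1: AJ, MF, VV, WU, XE
Level 2: GM, RS, ZH
Level 3: JH, SF, YU
Level 4: FD, IL, VI
YU first appears at level 3.

3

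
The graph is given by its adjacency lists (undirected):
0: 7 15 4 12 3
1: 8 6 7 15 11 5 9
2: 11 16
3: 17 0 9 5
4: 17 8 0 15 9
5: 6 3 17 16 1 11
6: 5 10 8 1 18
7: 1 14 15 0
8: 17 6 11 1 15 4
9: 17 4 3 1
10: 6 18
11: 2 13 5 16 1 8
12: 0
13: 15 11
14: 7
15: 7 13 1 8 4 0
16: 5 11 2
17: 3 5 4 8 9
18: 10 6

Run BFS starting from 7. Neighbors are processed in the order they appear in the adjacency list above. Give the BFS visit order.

7 1 14 15 0 8 6 11 5 9 13 4 12 3 17 10 18 2 16

Visit 7; enqueue 1, 14, 15, 0 → queue [1, 14, 15, 0]
Visit 1; enqueue 8, 6, 11, 5, 9 → queue [14, 15, 0, 8, 6, 11, 5, 9]
Visit 14 → queue [15, 0, 8, 6, 11, 5, 9]
Visit 15; enqueue 13, 4 → queue [0, 8, 6, 11, 5, 9, 13, 4]
Visit 0; enqueue 12, 3 → queue [8, 6, 11, 5, 9, 13, 4, 12, 3]
Visit 8; enqueue 17 → queue [6, 11, 5, 9, 13, 4, 12, 3, 17]
Visit 6; enqueue 10, 18 → queue [11, 5, 9, 13, 4, 12, 3, 17, 10, 18]
Visit 11; enqueue 2, 16 → queue [5, 9, 13, 4, 12, 3, 17, 10, 18, 2, 16]
Visit 5 → queue [9, 13, 4, 12, 3, 17, 10, 18, 2, 16]
Visit 9 → queue [13, 4, 12, 3, 17, 10, 18, 2, 16]
Visit 13 → queue [4, 12, 3, 17, 10, 18, 2, 16]
Visit 4 → queue [12, 3, 17, 10, 18, 2, 16]
Visit 12 → queue [3, 17, 10, 18, 2, 16]
Visit 3 → queue [17, 10, 18, 2, 16]
Visit 17 → queue [10, 18, 2, 16]
Visit 10 → queue [18, 2, 16]
Visit 18 → queue [2, 16]
Visit 2 → queue [16]
Visit 16 → queue []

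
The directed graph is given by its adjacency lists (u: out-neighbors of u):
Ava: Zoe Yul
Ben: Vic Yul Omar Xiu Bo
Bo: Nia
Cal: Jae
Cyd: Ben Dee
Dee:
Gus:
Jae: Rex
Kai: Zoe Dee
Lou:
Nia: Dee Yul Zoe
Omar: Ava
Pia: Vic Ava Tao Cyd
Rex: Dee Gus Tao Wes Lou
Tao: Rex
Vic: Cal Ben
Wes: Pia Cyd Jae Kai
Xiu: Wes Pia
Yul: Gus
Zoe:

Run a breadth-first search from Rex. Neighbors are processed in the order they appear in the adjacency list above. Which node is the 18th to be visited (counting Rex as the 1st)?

Visit Rex; enqueue Dee, Gus, Tao, Wes, Lou → queue [Dee, Gus, Tao, Wes, Lou]
Visit Dee → queue [Gus, Tao, Wes, Lou]
Visit Gus → queue [Tao, Wes, Lou]
Visit Tao → queue [Wes, Lou]
Visit Wes; enqueue Pia, Cyd, Jae, Kai → queue [Lou, Pia, Cyd, Jae, Kai]
Visit Lou → queue [Pia, Cyd, Jae, Kai]
Visit Pia; enqueue Vic, Ava → queue [Cyd, Jae, Kai, Vic, Ava]
Visit Cyd; enqueue Ben → queue [Jae, Kai, Vic, Ava, Ben]
Visit Jae → queue [Kai, Vic, Ava, Ben]
Visit Kai; enqueue Zoe → queue [Vic, Ava, Ben, Zoe]
Visit Vic; enqueue Cal → queue [Ava, Ben, Zoe, Cal]
Visit Ava; enqueue Yul → queue [Ben, Zoe, Cal, Yul]
Visit Ben; enqueue Omar, Xiu, Bo → queue [Zoe, Cal, Yul, Omar, Xiu, Bo]
Visit Zoe → queue [Cal, Yul, Omar, Xiu, Bo]
Visit Cal → queue [Yul, Omar, Xiu, Bo]
Visit Yul → queue [Omar, Xiu, Bo]
Visit Omar → queue [Xiu, Bo]
Visit Xiu → queue [Bo]
Visit Bo; enqueue Nia → queue [Nia]
Visit Nia → queue []

Visit order: Rex, Dee, Gus, Tao, Wes, Lou, Pia, Cyd, Jae, Kai, Vic, Ava, Ben, Zoe, Cal, Yul, Omar, Xiu, Bo, Nia

Xiu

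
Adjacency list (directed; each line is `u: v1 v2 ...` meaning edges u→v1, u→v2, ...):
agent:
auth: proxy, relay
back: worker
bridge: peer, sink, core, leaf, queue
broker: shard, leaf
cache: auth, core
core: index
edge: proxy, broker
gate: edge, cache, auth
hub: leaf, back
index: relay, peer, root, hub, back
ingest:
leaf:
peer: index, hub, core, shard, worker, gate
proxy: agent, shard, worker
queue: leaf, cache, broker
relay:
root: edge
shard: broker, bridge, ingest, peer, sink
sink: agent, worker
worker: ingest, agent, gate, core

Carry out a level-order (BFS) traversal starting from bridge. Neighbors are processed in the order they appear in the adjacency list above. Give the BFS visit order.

bridge, peer, sink, core, leaf, queue, index, hub, shard, worker, gate, agent, cache, broker, relay, root, back, ingest, edge, auth, proxy

Visit bridge; enqueue peer, sink, core, leaf, queue → queue [peer, sink, core, leaf, queue]
Visit peer; enqueue index, hub, shard, worker, gate → queue [sink, core, leaf, queue, index, hub, shard, worker, gate]
Visit sink; enqueue agent → queue [core, leaf, queue, index, hub, shard, worker, gate, agent]
Visit core → queue [leaf, queue, index, hub, shard, worker, gate, agent]
Visit leaf → queue [queue, index, hub, shard, worker, gate, agent]
Visit queue; enqueue cache, broker → queue [index, hub, shard, worker, gate, agent, cache, broker]
Visit index; enqueue relay, root, back → queue [hub, shard, worker, gate, agent, cache, broker, relay, root, back]
Visit hub → queue [shard, worker, gate, agent, cache, broker, relay, root, back]
Visit shard; enqueue ingest → queue [worker, gate, agent, cache, broker, relay, root, back, ingest]
Visit worker → queue [gate, agent, cache, broker, relay, root, back, ingest]
Visit gate; enqueue edge, auth → queue [agent, cache, broker, relay, root, back, ingest, edge, auth]
Visit agent → queue [cache, broker, relay, root, back, ingest, edge, auth]
Visit cache → queue [broker, relay, root, back, ingest, edge, auth]
Visit broker → queue [relay, root, back, ingest, edge, auth]
Visit relay → queue [root, back, ingest, edge, auth]
Visit root → queue [back, ingest, edge, auth]
Visit back → queue [ingest, edge, auth]
Visit ingest → queue [edge, auth]
Visit edge; enqueue proxy → queue [auth, proxy]
Visit auth → queue [proxy]
Visit proxy → queue []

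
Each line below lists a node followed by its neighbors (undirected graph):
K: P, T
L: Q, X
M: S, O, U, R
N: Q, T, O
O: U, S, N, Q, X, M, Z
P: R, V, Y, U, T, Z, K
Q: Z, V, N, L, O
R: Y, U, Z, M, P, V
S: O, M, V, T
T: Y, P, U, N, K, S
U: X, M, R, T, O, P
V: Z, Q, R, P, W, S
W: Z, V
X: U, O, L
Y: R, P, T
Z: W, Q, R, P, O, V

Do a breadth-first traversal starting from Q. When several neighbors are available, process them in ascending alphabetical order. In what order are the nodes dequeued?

Visit Q; enqueue L, N, O, V, Z → queue [L, N, O, V, Z]
Visit L; enqueue X → queue [N, O, V, Z, X]
Visit N; enqueue T → queue [O, V, Z, X, T]
Visit O; enqueue M, S, U → queue [V, Z, X, T, M, S, U]
Visit V; enqueue P, R, W → queue [Z, X, T, M, S, U, P, R, W]
Visit Z → queue [X, T, M, S, U, P, R, W]
Visit X → queue [T, M, S, U, P, R, W]
Visit T; enqueue K, Y → queue [M, S, U, P, R, W, K, Y]
Visit M → queue [S, U, P, R, W, K, Y]
Visit S → queue [U, P, R, W, K, Y]
Visit U → queue [P, R, W, K, Y]
Visit P → queue [R, W, K, Y]
Visit R → queue [W, K, Y]
Visit W → queue [K, Y]
Visit K → queue [Y]
Visit Y → queue []

Q, L, N, O, V, Z, X, T, M, S, U, P, R, W, K, Y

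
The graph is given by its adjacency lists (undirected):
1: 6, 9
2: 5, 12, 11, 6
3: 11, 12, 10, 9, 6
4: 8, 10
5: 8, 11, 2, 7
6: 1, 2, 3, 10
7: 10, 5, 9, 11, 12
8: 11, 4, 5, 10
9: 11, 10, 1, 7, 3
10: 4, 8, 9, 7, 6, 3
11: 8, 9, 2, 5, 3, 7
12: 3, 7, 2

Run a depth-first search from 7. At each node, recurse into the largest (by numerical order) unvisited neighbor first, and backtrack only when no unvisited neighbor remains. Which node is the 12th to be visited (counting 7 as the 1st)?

4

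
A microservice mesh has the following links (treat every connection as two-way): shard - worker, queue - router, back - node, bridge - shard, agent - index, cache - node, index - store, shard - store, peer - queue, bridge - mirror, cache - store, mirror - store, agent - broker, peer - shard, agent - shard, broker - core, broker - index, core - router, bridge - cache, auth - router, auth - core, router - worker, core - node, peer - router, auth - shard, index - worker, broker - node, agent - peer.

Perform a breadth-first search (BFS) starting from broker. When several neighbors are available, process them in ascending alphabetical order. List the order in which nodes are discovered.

broker, agent, core, index, node, peer, shard, auth, router, store, worker, back, cache, queue, bridge, mirror

Visit broker; enqueue agent, core, index, node → queue [agent, core, index, node]
Visit agent; enqueue peer, shard → queue [core, index, node, peer, shard]
Visit core; enqueue auth, router → queue [index, node, peer, shard, auth, router]
Visit index; enqueue store, worker → queue [node, peer, shard, auth, router, store, worker]
Visit node; enqueue back, cache → queue [peer, shard, auth, router, store, worker, back, cache]
Visit peer; enqueue queue → queue [shard, auth, router, store, worker, back, cache, queue]
Visit shard; enqueue bridge → queue [auth, router, store, worker, back, cache, queue, bridge]
Visit auth → queue [router, store, worker, back, cache, queue, bridge]
Visit router → queue [store, worker, back, cache, queue, bridge]
Visit store; enqueue mirror → queue [worker, back, cache, queue, bridge, mirror]
Visit worker → queue [back, cache, queue, bridge, mirror]
Visit back → queue [cache, queue, bridge, mirror]
Visit cache → queue [queue, bridge, mirror]
Visit queue → queue [bridge, mirror]
Visit bridge → queue [mirror]
Visit mirror → queue []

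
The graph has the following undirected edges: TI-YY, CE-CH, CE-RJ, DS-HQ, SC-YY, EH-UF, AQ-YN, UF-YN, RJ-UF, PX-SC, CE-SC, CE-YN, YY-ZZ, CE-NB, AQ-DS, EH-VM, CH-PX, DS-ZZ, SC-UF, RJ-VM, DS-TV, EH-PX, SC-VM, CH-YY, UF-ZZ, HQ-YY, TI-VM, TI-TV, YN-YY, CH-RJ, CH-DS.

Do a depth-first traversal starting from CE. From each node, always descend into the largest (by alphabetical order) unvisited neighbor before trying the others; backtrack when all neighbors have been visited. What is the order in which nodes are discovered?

Visit CE
CE → YN
YN → YY
YY → ZZ
ZZ → UF
UF → SC
SC → VM
VM → TI
TI → TV
TV → DS
DS → HQ
DS → CH
CH → RJ
CH → PX
PX → EH
DS → AQ
CE → NB

CE -> YN -> YY -> ZZ -> UF -> SC -> VM -> TI -> TV -> DS -> HQ -> CH -> RJ -> PX -> EH -> AQ -> NB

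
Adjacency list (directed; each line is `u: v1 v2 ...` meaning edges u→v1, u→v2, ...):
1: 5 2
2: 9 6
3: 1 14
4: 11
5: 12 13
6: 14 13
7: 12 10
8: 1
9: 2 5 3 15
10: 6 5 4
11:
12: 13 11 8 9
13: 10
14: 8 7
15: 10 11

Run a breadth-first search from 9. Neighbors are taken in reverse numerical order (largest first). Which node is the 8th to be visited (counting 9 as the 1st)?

13

Visit 9; enqueue 15, 5, 3, 2 → queue [15, 5, 3, 2]
Visit 15; enqueue 11, 10 → queue [5, 3, 2, 11, 10]
Visit 5; enqueue 13, 12 → queue [3, 2, 11, 10, 13, 12]
Visit 3; enqueue 14, 1 → queue [2, 11, 10, 13, 12, 14, 1]
Visit 2; enqueue 6 → queue [11, 10, 13, 12, 14, 1, 6]
Visit 11 → queue [10, 13, 12, 14, 1, 6]
Visit 10; enqueue 4 → queue [13, 12, 14, 1, 6, 4]
Visit 13 → queue [12, 14, 1, 6, 4]
Visit 12; enqueue 8 → queue [14, 1, 6, 4, 8]
Visit 14; enqueue 7 → queue [1, 6, 4, 8, 7]
Visit 1 → queue [6, 4, 8, 7]
Visit 6 → queue [4, 8, 7]
Visit 4 → queue [8, 7]
Visit 8 → queue [7]
Visit 7 → queue []

Visit order: 9, 15, 5, 3, 2, 11, 10, 13, 12, 14, 1, 6, 4, 8, 7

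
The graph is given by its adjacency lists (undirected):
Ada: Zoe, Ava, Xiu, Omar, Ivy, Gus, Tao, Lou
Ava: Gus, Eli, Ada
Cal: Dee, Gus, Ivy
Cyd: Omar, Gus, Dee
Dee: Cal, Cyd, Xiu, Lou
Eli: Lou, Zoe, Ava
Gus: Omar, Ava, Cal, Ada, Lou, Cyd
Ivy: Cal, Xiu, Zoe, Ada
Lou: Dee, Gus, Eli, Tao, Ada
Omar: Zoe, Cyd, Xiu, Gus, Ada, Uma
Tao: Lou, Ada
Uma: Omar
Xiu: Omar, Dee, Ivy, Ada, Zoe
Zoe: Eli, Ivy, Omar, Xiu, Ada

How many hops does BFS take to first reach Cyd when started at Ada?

Level 0: Ada
Level 1: Ava, Gus, Ivy, Lou, Omar, Tao, Xiu, Zoe
Level 2: Cal, Cyd, Dee, Eli, Uma
Cyd first appears at level 2.

2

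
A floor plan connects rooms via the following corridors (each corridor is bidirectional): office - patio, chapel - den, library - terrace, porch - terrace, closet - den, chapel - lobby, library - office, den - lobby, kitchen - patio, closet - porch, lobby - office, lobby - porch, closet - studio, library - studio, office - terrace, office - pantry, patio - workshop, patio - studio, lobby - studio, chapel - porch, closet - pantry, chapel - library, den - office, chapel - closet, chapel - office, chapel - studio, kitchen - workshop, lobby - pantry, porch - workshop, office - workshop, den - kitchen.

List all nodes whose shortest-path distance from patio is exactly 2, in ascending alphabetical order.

Level 0: patio
Level 1: kitchen, office, studio, workshop
Level 2: chapel, closet, den, library, lobby, pantry, porch, terrace

chapel, closet, den, library, lobby, pantry, porch, terrace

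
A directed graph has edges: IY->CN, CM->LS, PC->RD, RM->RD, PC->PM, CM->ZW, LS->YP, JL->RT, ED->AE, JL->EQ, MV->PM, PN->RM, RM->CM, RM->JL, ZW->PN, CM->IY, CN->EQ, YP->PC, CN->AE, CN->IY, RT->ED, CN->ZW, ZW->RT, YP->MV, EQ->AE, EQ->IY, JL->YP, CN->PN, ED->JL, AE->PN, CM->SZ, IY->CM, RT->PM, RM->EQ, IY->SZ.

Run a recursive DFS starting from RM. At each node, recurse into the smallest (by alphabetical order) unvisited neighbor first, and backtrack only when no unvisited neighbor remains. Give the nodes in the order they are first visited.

Visit RM
RM → CM
CM → IY
IY → CN
CN → AE
AE → PN
CN → EQ
CN → ZW
ZW → RT
RT → ED
ED → JL
JL → YP
YP → MV
MV → PM
YP → PC
PC → RD
IY → SZ
CM → LS

RM, CM, IY, CN, AE, PN, EQ, ZW, RT, ED, JL, YP, MV, PM, PC, RD, SZ, LS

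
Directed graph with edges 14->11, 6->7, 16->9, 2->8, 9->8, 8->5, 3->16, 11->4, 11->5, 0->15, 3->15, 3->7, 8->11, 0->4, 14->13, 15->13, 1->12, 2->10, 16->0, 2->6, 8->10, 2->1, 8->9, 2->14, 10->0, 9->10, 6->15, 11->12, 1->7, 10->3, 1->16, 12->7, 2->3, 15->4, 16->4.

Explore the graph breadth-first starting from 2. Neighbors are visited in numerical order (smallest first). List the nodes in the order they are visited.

Visit 2; enqueue 1, 3, 6, 8, 10, 14 → queue [1, 3, 6, 8, 10, 14]
Visit 1; enqueue 7, 12, 16 → queue [3, 6, 8, 10, 14, 7, 12, 16]
Visit 3; enqueue 15 → queue [6, 8, 10, 14, 7, 12, 16, 15]
Visit 6 → queue [8, 10, 14, 7, 12, 16, 15]
Visit 8; enqueue 5, 9, 11 → queue [10, 14, 7, 12, 16, 15, 5, 9, 11]
Visit 10; enqueue 0 → queue [14, 7, 12, 16, 15, 5, 9, 11, 0]
Visit 14; enqueue 13 → queue [7, 12, 16, 15, 5, 9, 11, 0, 13]
Visit 7 → queue [12, 16, 15, 5, 9, 11, 0, 13]
Visit 12 → queue [16, 15, 5, 9, 11, 0, 13]
Visit 16; enqueue 4 → queue [15, 5, 9, 11, 0, 13, 4]
Visit 15 → queue [5, 9, 11, 0, 13, 4]
Visit 5 → queue [9, 11, 0, 13, 4]
Visit 9 → queue [11, 0, 13, 4]
Visit 11 → queue [0, 13, 4]
Visit 0 → queue [13, 4]
Visit 13 → queue [4]
Visit 4 → queue []

2, 1, 3, 6, 8, 10, 14, 7, 12, 16, 15, 5, 9, 11, 0, 13, 4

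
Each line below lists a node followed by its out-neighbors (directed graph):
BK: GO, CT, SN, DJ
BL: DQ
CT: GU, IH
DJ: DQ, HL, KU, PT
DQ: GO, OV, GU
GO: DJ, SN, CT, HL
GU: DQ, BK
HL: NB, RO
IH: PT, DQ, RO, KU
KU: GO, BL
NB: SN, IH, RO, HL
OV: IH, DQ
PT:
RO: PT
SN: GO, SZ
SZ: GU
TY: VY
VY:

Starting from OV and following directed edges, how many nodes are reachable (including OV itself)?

BFS from OV visits: OV, IH, DQ, PT, RO, KU, GO, GU, BL, DJ, SN, CT, HL, BK, SZ, NB
Reachable nodes: 16 of 18 total.

16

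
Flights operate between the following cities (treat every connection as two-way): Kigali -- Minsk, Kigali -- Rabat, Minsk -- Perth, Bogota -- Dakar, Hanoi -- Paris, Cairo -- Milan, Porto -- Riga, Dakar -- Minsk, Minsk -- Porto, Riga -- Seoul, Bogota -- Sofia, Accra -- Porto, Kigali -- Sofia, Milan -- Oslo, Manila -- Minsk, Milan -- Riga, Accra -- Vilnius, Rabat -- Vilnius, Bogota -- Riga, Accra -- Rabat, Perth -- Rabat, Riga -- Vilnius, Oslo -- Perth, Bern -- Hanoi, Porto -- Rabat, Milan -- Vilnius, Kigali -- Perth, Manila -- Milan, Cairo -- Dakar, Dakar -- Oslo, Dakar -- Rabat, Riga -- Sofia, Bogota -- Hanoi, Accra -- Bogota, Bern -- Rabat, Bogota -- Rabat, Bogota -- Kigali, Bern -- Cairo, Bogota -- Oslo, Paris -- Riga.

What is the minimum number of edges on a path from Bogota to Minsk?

Level 0: Bogota
Level 1: Accra, Dakar, Hanoi, Kigali, Oslo, Rabat, Riga, Sofia
Level 2: Bern, Cairo, Milan, Minsk, Paris, Perth, Porto, Seoul, Vilnius
Level 3: Manila
Minsk first appears at level 2.

2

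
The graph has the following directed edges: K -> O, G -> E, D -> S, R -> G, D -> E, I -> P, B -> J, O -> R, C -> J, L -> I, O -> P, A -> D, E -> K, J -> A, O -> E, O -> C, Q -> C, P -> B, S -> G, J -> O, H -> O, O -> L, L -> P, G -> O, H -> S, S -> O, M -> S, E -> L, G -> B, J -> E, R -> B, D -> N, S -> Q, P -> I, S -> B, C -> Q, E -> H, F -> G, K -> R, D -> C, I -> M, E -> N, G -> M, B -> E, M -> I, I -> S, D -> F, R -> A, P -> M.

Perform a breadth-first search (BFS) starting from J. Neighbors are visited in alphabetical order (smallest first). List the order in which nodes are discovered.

J → A → E → O → D → H → K → L → N → C → P → R → F → S → I → Q → B → M → G

Visit J; enqueue A, E, O → queue [A, E, O]
Visit A; enqueue D → queue [E, O, D]
Visit E; enqueue H, K, L, N → queue [O, D, H, K, L, N]
Visit O; enqueue C, P, R → queue [D, H, K, L, N, C, P, R]
Visit D; enqueue F, S → queue [H, K, L, N, C, P, R, F, S]
Visit H → queue [K, L, N, C, P, R, F, S]
Visit K → queue [L, N, C, P, R, F, S]
Visit L; enqueue I → queue [N, C, P, R, F, S, I]
Visit N → queue [C, P, R, F, S, I]
Visit C; enqueue Q → queue [P, R, F, S, I, Q]
Visit P; enqueue B, M → queue [R, F, S, I, Q, B, M]
Visit R; enqueue G → queue [F, S, I, Q, B, M, G]
Visit F → queue [S, I, Q, B, M, G]
Visit S → queue [I, Q, B, M, G]
Visit I → queue [Q, B, M, G]
Visit Q → queue [B, M, G]
Visit B → queue [M, G]
Visit M → queue [G]
Visit G → queue []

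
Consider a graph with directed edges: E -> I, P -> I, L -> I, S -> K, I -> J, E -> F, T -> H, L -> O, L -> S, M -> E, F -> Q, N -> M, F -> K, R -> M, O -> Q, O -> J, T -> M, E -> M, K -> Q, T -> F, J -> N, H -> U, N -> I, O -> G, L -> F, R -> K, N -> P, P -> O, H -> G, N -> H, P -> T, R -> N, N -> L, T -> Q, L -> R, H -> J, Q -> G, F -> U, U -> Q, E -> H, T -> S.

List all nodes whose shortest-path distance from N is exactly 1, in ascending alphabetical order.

Level 0: N
Level 1: H, I, L, M, P
Level 2: E, F, G, J, O, R, S, T, U
Level 3: K, Q

H, I, L, M, P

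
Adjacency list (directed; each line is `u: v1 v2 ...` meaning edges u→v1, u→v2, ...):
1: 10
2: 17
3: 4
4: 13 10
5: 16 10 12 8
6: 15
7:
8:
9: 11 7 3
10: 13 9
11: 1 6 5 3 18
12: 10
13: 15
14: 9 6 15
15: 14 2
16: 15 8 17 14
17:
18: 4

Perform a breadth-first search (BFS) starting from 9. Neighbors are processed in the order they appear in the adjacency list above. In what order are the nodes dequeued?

9, 11, 7, 3, 1, 6, 5, 18, 4, 10, 15, 16, 12, 8, 13, 14, 2, 17

Visit 9; enqueue 11, 7, 3 → queue [11, 7, 3]
Visit 11; enqueue 1, 6, 5, 18 → queue [7, 3, 1, 6, 5, 18]
Visit 7 → queue [3, 1, 6, 5, 18]
Visit 3; enqueue 4 → queue [1, 6, 5, 18, 4]
Visit 1; enqueue 10 → queue [6, 5, 18, 4, 10]
Visit 6; enqueue 15 → queue [5, 18, 4, 10, 15]
Visit 5; enqueue 16, 12, 8 → queue [18, 4, 10, 15, 16, 12, 8]
Visit 18 → queue [4, 10, 15, 16, 12, 8]
Visit 4; enqueue 13 → queue [10, 15, 16, 12, 8, 13]
Visit 10 → queue [15, 16, 12, 8, 13]
Visit 15; enqueue 14, 2 → queue [16, 12, 8, 13, 14, 2]
Visit 16; enqueue 17 → queue [12, 8, 13, 14, 2, 17]
Visit 12 → queue [8, 13, 14, 2, 17]
Visit 8 → queue [13, 14, 2, 17]
Visit 13 → queue [14, 2, 17]
Visit 14 → queue [2, 17]
Visit 2 → queue [17]
Visit 17 → queue []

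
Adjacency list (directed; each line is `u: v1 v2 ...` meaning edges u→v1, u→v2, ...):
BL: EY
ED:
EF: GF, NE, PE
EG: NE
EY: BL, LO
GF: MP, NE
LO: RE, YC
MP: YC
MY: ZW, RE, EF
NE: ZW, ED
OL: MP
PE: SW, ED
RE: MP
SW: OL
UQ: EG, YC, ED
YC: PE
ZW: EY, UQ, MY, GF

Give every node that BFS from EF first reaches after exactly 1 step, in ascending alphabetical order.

Level 0: EF
Level 1: GF, NE, PE
Level 2: ED, MP, SW, ZW
Level 3: EY, MY, OL, UQ, YC
Level 4: BL, EG, LO, RE

GF, NE, PE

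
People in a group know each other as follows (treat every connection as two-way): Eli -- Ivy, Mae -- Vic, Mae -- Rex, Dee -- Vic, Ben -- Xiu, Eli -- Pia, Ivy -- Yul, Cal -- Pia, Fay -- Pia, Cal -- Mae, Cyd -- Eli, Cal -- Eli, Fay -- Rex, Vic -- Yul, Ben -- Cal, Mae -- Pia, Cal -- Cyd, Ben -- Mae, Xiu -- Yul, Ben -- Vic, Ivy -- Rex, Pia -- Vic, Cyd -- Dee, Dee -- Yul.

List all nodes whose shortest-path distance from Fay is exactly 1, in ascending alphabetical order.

Pia, Rex

Level 0: Fay
Level 1: Pia, Rex
Level 2: Cal, Eli, Ivy, Mae, Vic
Level 3: Ben, Cyd, Dee, Yul
Level 4: Xiu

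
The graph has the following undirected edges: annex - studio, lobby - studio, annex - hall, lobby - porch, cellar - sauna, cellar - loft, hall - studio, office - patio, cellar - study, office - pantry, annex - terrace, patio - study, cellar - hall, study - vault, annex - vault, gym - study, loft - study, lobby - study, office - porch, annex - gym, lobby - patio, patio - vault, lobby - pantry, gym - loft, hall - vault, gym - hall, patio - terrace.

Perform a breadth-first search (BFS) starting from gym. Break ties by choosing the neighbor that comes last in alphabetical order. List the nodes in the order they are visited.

gym -> study -> loft -> hall -> annex -> vault -> patio -> lobby -> cellar -> studio -> terrace -> office -> porch -> pantry -> sauna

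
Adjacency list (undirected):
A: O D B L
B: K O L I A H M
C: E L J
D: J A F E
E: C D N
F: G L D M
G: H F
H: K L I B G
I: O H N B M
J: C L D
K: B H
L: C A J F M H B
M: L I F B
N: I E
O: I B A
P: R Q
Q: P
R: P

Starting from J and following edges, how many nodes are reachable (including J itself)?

15

BFS from J visits: J, C, L, D, E, A, F, M, H, B, N, O, G, I, K
Reachable nodes: 15 of 18 total.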